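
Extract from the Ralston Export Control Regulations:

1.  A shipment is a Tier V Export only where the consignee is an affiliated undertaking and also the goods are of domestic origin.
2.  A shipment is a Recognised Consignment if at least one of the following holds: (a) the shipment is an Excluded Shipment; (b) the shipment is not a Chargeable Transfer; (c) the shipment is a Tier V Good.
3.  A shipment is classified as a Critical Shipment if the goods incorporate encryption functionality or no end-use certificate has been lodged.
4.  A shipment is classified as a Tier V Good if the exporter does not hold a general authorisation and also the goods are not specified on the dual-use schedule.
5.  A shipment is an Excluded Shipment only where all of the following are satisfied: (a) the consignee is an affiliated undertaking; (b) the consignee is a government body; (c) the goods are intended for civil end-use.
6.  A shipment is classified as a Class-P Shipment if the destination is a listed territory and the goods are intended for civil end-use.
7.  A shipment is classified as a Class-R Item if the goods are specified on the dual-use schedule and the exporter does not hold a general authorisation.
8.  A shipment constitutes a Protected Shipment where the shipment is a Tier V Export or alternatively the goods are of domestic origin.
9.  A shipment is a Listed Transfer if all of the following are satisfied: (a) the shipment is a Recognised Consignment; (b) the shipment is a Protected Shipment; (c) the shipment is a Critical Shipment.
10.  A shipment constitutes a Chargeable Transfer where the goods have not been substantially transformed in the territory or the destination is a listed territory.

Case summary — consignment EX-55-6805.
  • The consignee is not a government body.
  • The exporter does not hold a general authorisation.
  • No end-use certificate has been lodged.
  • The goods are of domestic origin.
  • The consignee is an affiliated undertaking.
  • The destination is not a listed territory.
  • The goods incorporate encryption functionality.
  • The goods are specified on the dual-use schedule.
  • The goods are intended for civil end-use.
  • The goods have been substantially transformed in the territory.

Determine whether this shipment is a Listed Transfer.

Under paragraph 5: the consignee is an affiliated undertaking? yes; and the consignee is a government body? no; and the goods are intended for civil end-use? yes. So the shipment is not an Excluded Shipment.
Under paragraph 10: the goods have not been substantially transformed in the territory? no; or the destination is a listed territory? no. So the shipment is not a Chargeable Transfer.
Under paragraph 4: the exporter does not hold a general authorisation? yes; and the goods are not specified on the dual-use schedule? no. So the shipment is not a Tier V Good.
Under paragraph 2: Excluded Shipment (paragraph 5)? no; or not a Chargeable Transfer (paragraph 10)? yes; or Tier V Good (paragraph 4)? no. So the shipment is a Recognised Consignment.
Under paragraph 1: the consignee is an affiliated undertaking? yes; and the goods are of domestic origin? yes. So the shipment is a Tier V Export.
Under paragraph 8: Tier V Export (paragraph 1)? yes; or the goods are of domestic origin? yes. So the shipment is a Protected Shipment.
Under paragraph 3: the goods incorporate encryption functionality? yes; or no end-use certificate has been lodged? yes. So the shipment is a Critical Shipment.
Under paragraph 9: Recognised Consignment (paragraph 2)? yes; and Protected Shipment (paragraph 8)? yes; and Critical Shipment (paragraph 3)? yes. So the shipment is a Listed Transfer.

Yes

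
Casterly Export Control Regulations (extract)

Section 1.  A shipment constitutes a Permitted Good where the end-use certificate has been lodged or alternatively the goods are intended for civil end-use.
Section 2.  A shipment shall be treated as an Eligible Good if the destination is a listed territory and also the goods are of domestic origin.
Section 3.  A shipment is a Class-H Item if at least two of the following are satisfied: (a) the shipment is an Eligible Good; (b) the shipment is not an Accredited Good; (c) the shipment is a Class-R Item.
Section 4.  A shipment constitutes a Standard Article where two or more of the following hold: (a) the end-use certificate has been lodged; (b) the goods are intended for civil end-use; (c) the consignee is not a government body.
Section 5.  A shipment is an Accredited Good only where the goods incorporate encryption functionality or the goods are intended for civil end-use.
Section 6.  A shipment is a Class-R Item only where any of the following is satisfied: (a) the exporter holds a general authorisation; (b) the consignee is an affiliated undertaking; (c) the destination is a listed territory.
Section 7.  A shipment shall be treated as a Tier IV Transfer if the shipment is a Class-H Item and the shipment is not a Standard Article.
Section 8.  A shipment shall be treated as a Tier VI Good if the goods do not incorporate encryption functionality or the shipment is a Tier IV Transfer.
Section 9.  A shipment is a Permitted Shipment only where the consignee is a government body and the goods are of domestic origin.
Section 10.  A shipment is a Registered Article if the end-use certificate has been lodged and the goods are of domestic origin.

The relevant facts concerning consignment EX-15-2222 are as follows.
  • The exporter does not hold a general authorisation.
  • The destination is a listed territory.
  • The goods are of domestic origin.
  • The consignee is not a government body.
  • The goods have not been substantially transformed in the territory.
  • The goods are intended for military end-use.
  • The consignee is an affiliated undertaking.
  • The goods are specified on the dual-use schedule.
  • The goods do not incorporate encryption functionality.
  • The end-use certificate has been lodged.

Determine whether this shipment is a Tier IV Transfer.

section 2 — Eligible Good: [the destination is a listed territory? yes] AND [the goods are of domestic origin? yes] → satisfied.
section 5 — Accredited Good: [the goods incorporate encryption functionality? no] OR [the goods are intended for civil end-use? no] → not satisfied.
section 6 — Class-R Item: [the exporter holds a general authorisation? no] OR [the consignee is an affiliated undertaking? yes] OR [the destination is a listed territory? yes] → satisfied.
section 3 — Class-H Item: Eligible Good (section 2)? yes; not an Accredited Good (section 5)? yes; Class-R Item (section 6)? yes — 3 of 3 hold (need ≥2) → satisfied.
section 4 — Standard Article: the end-use certificate has been lodged? yes; the goods are intended for civil end-use? no; the consignee is not a government body? yes — 2 of 3 hold (need ≥2) → satisfied.
section 7 — Tier IV Transfer: [Class-H Item (section 3)? yes] AND [not a Standard Article (section 4)? no] → not satisfied.

No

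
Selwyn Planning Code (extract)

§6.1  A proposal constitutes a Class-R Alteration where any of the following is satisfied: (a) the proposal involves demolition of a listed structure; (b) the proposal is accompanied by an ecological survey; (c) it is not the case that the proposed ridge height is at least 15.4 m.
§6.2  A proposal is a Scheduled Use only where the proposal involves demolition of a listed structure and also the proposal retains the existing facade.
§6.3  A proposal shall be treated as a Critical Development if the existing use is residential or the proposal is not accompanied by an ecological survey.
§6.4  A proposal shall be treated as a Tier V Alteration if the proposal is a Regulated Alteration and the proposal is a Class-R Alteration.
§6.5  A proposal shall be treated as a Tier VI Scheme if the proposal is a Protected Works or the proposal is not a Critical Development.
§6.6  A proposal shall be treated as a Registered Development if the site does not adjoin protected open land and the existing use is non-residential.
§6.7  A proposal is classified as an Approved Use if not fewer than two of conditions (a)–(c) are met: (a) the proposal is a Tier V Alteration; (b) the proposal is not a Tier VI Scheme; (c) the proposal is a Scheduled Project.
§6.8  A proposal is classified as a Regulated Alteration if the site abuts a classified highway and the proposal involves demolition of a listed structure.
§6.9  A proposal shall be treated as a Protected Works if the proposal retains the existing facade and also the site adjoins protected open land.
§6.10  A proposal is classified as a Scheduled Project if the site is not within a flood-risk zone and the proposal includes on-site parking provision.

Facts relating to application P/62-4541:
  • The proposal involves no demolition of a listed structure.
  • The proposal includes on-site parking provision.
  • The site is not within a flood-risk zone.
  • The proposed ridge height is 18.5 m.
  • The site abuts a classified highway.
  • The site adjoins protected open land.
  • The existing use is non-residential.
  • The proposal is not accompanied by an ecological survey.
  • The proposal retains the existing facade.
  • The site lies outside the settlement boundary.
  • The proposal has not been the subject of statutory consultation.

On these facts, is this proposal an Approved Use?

No

§6.8 — Regulated Alteration: [the site abuts a classified highway? yes] AND [the proposal involves demolition of a listed structure? no] → not satisfied.
§6.1 — Class-R Alteration: [the proposal involves demolition of a listed structure? no] OR [the proposal is accompanied by an ecological survey? no] OR [proposed ridge height: 18.5 m ≥ 15.4 m? yes, so negated condition no] → not satisfied.
§6.4 — Tier V Alteration: [Regulated Alteration (§6.8)? no] AND [Class-R Alteration (§6.1)? no] → not satisfied.
§6.9 — Protected Works: [the proposal retains the existing facade? yes] AND [the site adjoins protected open land? yes] → satisfied.
§6.3 — Critical Development: [the existing use is residential? no] OR [the proposal is not accompanied by an ecological survey? yes] → satisfied.
§6.5 — Tier VI Scheme: [Protected Works (§6.9)? yes] OR [not a Critical Development (§6.3)? no] → satisfied.
§6.10 — Scheduled Project: [the site is not within a flood-risk zone? yes] AND [the proposal includes on-site parking provision? yes] → satisfied.
§6.7 — Approved Use: Tier V Alteration (§6.4)? no; not a Tier VI Scheme (§6.5)? no; Scheduled Project (§6.10)? yes — 1 of 3 hold (need ≥2) → not satisfied.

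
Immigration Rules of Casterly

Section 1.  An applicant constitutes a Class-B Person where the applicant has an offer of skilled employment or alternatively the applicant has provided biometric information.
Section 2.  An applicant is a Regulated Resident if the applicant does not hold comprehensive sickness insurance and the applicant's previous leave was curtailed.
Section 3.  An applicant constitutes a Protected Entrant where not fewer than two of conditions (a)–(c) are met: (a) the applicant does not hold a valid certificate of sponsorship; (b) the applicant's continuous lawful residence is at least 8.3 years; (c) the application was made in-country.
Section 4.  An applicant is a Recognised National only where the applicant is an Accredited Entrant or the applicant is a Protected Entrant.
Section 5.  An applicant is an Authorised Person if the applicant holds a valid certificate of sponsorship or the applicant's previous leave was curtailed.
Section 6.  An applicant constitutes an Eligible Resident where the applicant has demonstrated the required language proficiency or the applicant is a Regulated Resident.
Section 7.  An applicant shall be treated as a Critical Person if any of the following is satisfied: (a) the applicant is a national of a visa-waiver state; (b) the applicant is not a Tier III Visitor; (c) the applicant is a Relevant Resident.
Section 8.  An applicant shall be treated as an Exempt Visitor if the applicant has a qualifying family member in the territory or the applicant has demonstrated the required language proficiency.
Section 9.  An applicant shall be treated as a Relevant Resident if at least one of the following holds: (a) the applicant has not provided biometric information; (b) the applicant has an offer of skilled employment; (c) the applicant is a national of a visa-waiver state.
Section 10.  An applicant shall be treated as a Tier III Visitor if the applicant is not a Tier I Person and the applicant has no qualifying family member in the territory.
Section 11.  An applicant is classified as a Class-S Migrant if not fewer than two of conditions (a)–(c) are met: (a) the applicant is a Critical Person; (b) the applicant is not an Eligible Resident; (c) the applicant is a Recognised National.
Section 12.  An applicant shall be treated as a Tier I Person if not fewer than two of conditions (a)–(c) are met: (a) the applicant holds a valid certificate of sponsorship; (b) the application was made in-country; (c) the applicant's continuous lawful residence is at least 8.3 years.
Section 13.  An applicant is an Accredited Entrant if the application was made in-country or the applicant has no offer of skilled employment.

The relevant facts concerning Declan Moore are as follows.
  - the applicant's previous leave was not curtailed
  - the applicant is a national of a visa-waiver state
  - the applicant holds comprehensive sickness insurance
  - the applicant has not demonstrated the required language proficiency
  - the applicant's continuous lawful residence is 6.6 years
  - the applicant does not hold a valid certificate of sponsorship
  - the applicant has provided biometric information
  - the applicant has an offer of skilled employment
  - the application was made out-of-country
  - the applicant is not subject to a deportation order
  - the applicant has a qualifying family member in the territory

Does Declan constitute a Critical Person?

section 12 — Tier I Person: the applicant holds a valid certificate of sponsorship? no; the application was made in-country? no; applicant's continuous lawful residence: 6.6 years ≥ 8.3 years? no — 0 of 3 hold (need ≥2) → not satisfied.
section 10 — Tier III Visitor: [not a Tier I Person (section 12)? yes] AND [the applicant has no qualifying family member in the territory? no] → not satisfied.
section 9 — Relevant Resident: [the applicant has not provided biometric information? no] OR [the applicant has an offer of skilled employment? yes] OR [the applicant is a national of a visa-waiver state? yes] → satisfied.
section 7 — Critical Person: [the applicant is a national of a visa-waiver state? yes] OR [not a Tier III Visitor (section 10)? yes] OR [Relevant Resident (section 9)? yes] → satisfied.

Yes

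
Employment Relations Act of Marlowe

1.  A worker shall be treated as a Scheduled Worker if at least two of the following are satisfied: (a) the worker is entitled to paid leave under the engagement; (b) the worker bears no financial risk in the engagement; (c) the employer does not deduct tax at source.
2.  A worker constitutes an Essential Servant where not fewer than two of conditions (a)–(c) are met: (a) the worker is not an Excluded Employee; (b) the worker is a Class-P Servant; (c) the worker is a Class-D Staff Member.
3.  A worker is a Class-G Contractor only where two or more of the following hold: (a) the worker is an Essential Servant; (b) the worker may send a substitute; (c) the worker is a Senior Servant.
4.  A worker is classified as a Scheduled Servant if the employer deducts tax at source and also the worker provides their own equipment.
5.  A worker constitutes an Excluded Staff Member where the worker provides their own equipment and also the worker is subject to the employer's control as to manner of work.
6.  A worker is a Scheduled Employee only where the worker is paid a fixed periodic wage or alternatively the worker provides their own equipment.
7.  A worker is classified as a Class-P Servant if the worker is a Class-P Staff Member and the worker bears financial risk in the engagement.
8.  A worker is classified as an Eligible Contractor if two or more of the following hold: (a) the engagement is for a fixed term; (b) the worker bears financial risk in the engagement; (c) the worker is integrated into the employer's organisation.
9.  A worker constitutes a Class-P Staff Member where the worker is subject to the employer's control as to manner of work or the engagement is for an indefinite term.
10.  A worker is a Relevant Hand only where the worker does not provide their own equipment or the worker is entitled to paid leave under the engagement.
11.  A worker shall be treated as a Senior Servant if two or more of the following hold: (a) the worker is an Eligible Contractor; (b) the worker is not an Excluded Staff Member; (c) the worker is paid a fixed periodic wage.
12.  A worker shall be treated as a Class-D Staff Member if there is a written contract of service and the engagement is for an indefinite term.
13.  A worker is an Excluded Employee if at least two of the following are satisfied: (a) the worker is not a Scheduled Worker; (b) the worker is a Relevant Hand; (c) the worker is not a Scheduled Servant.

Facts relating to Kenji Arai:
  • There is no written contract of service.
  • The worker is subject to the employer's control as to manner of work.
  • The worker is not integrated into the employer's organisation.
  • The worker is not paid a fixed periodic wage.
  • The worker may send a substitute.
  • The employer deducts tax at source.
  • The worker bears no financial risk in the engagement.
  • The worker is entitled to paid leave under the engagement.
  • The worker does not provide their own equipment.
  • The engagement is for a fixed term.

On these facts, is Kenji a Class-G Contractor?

No

Under paragraph 1: the worker is entitled to paid leave under the engagement? yes; the worker bears no financial risk in the engagement? yes; the employer does not deduct tax at source? no — 2 of 3 hold (need ≥2) → satisfied.
Under paragraph 10: the worker does not provide their own equipment? yes; or the worker is entitled to paid leave under the engagement? yes. So the worker is a Relevant Hand.
Under paragraph 4: the employer deducts tax at source? yes; and the worker provides their own equipment? no. So the worker is not a Scheduled Servant.
Under paragraph 13: not a Scheduled Worker (paragraph 1)? no; Relevant Hand (paragraph 10)? yes; not a Scheduled Servant (paragraph 4)? yes — 2 of 3 hold (need ≥2) → satisfied.
Under paragraph 9: the worker is subject to the employer's control as to manner of work? yes; or the engagement is for an indefinite term? no. So the worker is a Class-P Staff Member.
Under paragraph 7: Class-P Staff Member (paragraph 9)? yes; and the worker bears financial risk in the engagement? no. So the worker is not a Class-P Servant.
Under paragraph 12: there is a written contract of service? no; and the engagement is for an indefinite term? no. So the worker is not a Class-D Staff Member.
Under paragraph 2: not an Excluded Employee (paragraph 13)? no; Class-P Servant (paragraph 7)? no; Class-D Staff Member (paragraph 12)? no — 0 of 3 hold (need ≥2) → not satisfied.
Under paragraph 8: the engagement is for a fixed term? yes; the worker bears financial risk in the engagement? no; the worker is integrated into the employer's organisation? no — 1 of 3 hold (need ≥2) → not satisfied.
Under paragraph 5: the worker provides their own equipment? no; and the worker is subject to the employer's control as to manner of work? yes. So the worker is not an Excluded Staff Member.
Under paragraph 11: Eligible Contractor (paragraph 8)? no; not an Excluded Staff Member (paragraph 5)? yes; the worker is paid a fixed periodic wage? no — 1 of 3 hold (need ≥2) → not satisfied.
Under paragraph 3: Essential Servant (paragraph 2)? no; the worker may send a substitute? yes; Senior Servant (paragraph 11)? no — 1 of 3 hold (need ≥2) → not satisfied.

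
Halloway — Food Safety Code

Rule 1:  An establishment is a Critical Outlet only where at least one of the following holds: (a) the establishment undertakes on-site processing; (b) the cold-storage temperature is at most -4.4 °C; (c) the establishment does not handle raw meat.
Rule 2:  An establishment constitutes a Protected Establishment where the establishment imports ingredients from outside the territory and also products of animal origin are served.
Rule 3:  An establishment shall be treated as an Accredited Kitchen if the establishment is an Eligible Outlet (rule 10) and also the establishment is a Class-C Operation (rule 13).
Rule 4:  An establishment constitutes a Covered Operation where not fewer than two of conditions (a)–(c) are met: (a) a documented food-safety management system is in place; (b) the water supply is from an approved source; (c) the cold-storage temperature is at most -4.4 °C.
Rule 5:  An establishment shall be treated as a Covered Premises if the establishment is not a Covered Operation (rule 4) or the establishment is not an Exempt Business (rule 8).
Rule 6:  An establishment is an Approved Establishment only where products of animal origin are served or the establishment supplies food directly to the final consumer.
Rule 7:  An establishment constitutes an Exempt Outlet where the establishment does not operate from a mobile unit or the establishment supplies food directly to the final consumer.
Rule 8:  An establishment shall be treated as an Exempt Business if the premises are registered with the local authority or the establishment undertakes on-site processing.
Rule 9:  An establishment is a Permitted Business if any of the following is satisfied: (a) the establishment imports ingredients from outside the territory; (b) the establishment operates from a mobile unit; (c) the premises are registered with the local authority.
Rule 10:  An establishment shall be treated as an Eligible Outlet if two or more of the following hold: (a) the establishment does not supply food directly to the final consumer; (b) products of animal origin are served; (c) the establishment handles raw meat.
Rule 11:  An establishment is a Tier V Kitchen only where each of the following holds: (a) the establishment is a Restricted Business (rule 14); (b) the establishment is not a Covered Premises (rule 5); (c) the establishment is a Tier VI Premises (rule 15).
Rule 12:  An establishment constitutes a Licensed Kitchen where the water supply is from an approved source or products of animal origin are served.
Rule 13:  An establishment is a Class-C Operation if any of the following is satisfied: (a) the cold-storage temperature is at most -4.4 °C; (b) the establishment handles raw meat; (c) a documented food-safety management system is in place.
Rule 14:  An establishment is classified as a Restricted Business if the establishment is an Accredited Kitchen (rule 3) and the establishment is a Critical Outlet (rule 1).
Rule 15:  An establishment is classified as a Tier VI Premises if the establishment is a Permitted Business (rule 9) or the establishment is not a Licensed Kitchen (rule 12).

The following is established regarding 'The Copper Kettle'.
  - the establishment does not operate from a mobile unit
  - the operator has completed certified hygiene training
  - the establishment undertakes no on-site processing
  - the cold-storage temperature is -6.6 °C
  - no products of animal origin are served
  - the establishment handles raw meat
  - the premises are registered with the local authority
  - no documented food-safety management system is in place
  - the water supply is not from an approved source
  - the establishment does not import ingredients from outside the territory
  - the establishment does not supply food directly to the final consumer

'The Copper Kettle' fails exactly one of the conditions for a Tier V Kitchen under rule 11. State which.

Covered Premises

rule 10 — Eligible Outlet: the establishment does not supply food directly to the final consumer? yes; products of animal origin are served? no; the establishment handles raw meat? yes — 2 of 3 hold (need ≥2) → satisfied.
rule 13 — Class-C Operation: [cold-storage temperature: -6.6 °C ≤ -4.4 °C? yes] OR [the establishment handles raw meat? yes] OR [a documented food-safety management system is in place? no] → satisfied.
rule 3 — Accredited Kitchen: [Eligible Outlet (rule 10)? yes] AND [Class-C Operation (rule 13)? yes] → satisfied.
rule 1 — Critical Outlet: [the establishment undertakes on-site processing? no] OR [cold-storage temperature: -6.6 °C ≤ -4.4 °C? yes] OR [the establishment does not handle raw meat? no] → satisfied.
rule 14 — Restricted Business: [Accredited Kitchen (rule 3)? yes] AND [Critical Outlet (rule 1)? yes] → satisfied.
rule 4 — Covered Operation: a documented food-safety management system is in place? no; the water supply is from an approved source? no; cold-storage temperature: -6.6 °C ≤ -4.4 °C? yes — 1 of 3 hold (need ≥2) → not satisfied.
rule 8 — Exempt Business: [the premises are registered with the local authority? yes] OR [the establishment undertakes on-site processing? no] → satisfied.
rule 5 — Covered Premises: [not a Covered Operation (rule 4)? yes] OR [not an Exempt Business (rule 8)? no] → satisfied.
rule 9 — Permitted Business: [the establishment imports ingredients from outside the territory? no] OR [the establishment operates from a mobile unit? no] OR [the premises are registered with the local authority? yes] → satisfied.
rule 12 — Licensed Kitchen: [the water supply is from an approved source? no] OR [products of animal origin are served? no] → not satisfied.
rule 15 — Tier VI Premises: [Permitted Business (rule 9)? yes] OR [not a Licensed Kitchen (rule 12)? yes] → satisfied.
rule 11 — Tier V Kitchen: [Restricted Business (rule 14)? yes] AND [not a Covered Premises (rule 5)? no] AND [Tier VI Premises (rule 15)? yes] → not satisfied.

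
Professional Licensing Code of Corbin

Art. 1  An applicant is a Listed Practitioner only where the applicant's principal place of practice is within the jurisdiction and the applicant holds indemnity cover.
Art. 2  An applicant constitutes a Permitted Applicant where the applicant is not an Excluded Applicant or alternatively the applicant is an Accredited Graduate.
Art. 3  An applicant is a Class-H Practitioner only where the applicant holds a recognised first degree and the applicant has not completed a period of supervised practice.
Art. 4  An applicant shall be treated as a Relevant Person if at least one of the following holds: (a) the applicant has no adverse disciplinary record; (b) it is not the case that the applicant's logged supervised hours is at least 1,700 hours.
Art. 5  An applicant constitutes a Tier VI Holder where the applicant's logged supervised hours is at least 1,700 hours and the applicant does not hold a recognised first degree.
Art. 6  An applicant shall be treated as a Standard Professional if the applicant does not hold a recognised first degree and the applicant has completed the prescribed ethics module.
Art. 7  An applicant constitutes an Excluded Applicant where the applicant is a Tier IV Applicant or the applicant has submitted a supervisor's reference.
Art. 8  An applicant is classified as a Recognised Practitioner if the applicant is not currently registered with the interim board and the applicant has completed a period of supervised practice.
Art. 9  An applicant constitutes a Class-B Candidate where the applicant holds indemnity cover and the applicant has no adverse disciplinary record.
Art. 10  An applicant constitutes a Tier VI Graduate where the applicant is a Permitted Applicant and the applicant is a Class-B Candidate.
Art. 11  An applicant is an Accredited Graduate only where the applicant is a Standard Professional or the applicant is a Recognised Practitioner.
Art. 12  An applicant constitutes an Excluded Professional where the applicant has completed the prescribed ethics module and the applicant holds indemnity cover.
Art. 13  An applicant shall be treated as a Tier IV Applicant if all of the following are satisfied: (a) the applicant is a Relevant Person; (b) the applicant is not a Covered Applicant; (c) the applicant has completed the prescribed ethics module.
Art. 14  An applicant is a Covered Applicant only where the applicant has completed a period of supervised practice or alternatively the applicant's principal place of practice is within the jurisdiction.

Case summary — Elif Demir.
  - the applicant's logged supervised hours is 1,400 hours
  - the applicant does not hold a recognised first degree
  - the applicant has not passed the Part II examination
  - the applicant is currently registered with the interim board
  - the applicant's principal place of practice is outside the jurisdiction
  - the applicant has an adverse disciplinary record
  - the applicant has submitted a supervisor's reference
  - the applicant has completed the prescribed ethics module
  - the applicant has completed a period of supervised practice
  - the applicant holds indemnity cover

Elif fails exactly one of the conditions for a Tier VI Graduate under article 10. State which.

Class-B Candidate

article 4 — Relevant Person: [the applicant has no adverse disciplinary record? no] OR [applicant's logged supervised hours: 1,400 hours ≥ 1,700 hours? no, so negated condition yes] → satisfied.
article 14 — Covered Applicant: [the applicant has completed a period of supervised practice? yes] OR [the applicant's principal place of practice is within the jurisdiction? no] → satisfied.
article 13 — Tier IV Applicant: [Relevant Person (article 4)? yes] AND [not a Covered Applicant (article 14)? no] AND [the applicant has completed the prescribed ethics module? yes] → not satisfied.
article 7 — Excluded Applicant: [Tier IV Applicant (article 13)? no] OR [the applicant has submitted a supervisor's reference? yes] → satisfied.
article 6 — Standard Professional: [the applicant does not hold a recognised first degree? yes] AND [the applicant has completed the prescribed ethics module? yes] → satisfied.
article 8 — Recognised Practitioner: [the applicant is not currently registered with the interim board? no] AND [the applicant has completed a period of supervised practice? yes] → not satisfied.
article 11 — Accredited Graduate: [Standard Professional (article 6)? yes] OR [Recognised Practitioner (article 8)? no] → satisfied.
article 2 — Permitted Applicant: [not an Excluded Applicant (article 7)? no] OR [Accredited Graduate (article 11)? yes] → satisfied.
article 9 — Class-B Candidate: [the applicant holds indemnity cover? yes] AND [the applicant has no adverse disciplinary record? no] → not satisfied.
article 10 — Tier VI Graduate: [Permitted Applicant (article 2)? yes] AND [Class-B Candidate (article 9)? no] → not satisfied.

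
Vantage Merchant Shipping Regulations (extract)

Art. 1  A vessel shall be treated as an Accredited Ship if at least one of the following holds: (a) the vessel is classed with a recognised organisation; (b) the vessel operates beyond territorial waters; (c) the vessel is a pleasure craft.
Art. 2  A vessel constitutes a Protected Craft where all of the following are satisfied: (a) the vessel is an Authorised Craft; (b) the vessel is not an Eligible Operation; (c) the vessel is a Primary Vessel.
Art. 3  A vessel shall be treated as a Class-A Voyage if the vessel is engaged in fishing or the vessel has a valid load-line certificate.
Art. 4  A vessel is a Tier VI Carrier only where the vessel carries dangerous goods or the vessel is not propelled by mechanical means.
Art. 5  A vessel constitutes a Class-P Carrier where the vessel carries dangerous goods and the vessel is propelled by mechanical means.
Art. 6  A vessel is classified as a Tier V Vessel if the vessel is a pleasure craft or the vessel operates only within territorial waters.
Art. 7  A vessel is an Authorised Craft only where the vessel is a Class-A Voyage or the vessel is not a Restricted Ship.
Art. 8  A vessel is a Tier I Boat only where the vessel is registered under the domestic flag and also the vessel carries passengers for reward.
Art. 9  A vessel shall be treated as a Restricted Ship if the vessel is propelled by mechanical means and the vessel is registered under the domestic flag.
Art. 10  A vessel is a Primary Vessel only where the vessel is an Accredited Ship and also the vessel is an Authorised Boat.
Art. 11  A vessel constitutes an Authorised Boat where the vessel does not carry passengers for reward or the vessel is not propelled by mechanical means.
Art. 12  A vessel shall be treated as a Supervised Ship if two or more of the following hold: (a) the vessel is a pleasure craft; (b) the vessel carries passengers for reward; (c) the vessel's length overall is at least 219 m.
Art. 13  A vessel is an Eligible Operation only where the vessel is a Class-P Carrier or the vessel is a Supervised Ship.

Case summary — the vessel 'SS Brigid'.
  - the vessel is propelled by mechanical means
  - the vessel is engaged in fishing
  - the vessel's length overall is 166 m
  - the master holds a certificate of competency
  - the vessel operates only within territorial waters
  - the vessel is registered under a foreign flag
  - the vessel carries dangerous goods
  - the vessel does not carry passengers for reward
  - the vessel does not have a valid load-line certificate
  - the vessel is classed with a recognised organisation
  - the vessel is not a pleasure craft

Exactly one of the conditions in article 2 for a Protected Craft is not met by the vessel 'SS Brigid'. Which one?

article 3 — Class-A Voyage: [the vessel is engaged in fishing? yes] OR [the vessel has a valid load-line certificate? no] → satisfied.
article 9 — Restricted Ship: [the vessel is propelled by mechanical means? yes] AND [the vessel is registered under the domestic flag? no] → not satisfied.
article 7 — Authorised Craft: [Class-A Voyage (article 3)? yes] OR [not a Restricted Ship (article 9)? yes] → satisfied.
article 5 — Class-P Carrier: [the vessel carries dangerous goods? yes] AND [the vessel is propelled by mechanical means? yes] → satisfied.
article 12 — Supervised Ship: the vessel is a pleasure craft? no; the vessel carries passengers for reward? no; vessel's length overall: 166 m ≥ 219 m? no — 0 of 3 hold (need ≥2) → not satisfied.
article 13 — Eligible Operation: [Class-P Carrier (article 5)? yes] OR [Supervised Ship (article 12)? no] → satisfied.
article 1 — Accredited Ship: [the vessel is classed with a recognised organisation? yes] OR [the vessel operates beyond territorial waters? no] OR [the vessel is a pleasure craft? no] → satisfied.
article 11 — Authorised Boat: [the vessel does not carry passengers for reward? yes] OR [the vessel is not propelled by mechanical means? no] → satisfied.
article 10 — Primary Vessel: [Accredited Ship (article 1)? yes] AND [Authorised Boat (article 11)? yes] → satisfied.
article 2 — Protected Craft: [Authorised Craft (article 7)? yes] AND [not an Eligible Operation (article 13)? no] AND [Primary Vessel (article 10)? yes] → not satisfied.

Eligible Operation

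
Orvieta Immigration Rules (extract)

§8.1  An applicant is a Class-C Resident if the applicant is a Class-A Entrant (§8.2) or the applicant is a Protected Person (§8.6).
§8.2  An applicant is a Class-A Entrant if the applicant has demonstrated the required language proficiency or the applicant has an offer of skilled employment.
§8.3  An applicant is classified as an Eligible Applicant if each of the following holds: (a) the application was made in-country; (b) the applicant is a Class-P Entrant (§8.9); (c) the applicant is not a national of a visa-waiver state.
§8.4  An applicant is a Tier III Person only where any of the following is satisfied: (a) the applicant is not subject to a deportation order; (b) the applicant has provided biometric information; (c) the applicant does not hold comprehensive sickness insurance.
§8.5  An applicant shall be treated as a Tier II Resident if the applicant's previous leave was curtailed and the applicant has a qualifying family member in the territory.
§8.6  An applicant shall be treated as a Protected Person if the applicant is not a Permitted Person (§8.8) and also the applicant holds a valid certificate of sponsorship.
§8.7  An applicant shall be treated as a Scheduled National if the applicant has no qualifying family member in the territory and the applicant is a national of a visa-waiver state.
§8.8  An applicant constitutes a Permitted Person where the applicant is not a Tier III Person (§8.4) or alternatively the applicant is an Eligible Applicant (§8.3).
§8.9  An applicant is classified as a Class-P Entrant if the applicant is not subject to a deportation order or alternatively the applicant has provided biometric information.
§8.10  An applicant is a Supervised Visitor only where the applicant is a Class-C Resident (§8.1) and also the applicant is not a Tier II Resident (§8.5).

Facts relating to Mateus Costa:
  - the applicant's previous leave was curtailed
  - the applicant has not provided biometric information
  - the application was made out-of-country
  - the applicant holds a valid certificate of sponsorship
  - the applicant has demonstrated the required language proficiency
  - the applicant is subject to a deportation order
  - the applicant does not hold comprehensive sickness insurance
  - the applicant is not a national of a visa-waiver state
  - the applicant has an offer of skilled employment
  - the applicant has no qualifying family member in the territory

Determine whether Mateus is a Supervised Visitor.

Yes

§8.2 — Class-A Entrant: [the applicant has demonstrated the required language proficiency? yes] OR [the applicant has an offer of skilled employment? yes] → satisfied.
§8.4 — Tier III Person: [the applicant is not subject to a deportation order? no] OR [the applicant has provided biometric information? no] OR [the applicant does not hold comprehensive sickness insurance? yes] → satisfied.
§8.9 — Class-P Entrant: [the applicant is not subject to a deportation order? no] OR [the applicant has provided biometric information? no] → not satisfied.
§8.3 — Eligible Applicant: [the application was made in-country? no] AND [Class-P Entrant (§8.9)? no] AND [the applicant is not a national of a visa-waiver state? yes] → not satisfied.
§8.8 — Permitted Person: [not a Tier III Person (§8.4)? no] OR [Eligible Applicant (§8.3)? no] → not satisfied.
§8.6 — Protected Person: [not a Permitted Person (§8.8)? yes] AND [the applicant holds a valid certificate of sponsorship? yes] → satisfied.
§8.1 — Class-C Resident: [Class-A Entrant (§8.2)? yes] OR [Protected Person (§8.6)? yes] → satisfied.
§8.5 — Tier II Resident: [the applicant's previous leave was curtailed? yes] AND [the applicant has a qualifying family member in the territory? no] → not satisfied.
§8.10 — Supervised Visitor: [Class-C Resident (§8.1)? yes] AND [not a Tier II Resident (§8.5)? yes] → satisfied.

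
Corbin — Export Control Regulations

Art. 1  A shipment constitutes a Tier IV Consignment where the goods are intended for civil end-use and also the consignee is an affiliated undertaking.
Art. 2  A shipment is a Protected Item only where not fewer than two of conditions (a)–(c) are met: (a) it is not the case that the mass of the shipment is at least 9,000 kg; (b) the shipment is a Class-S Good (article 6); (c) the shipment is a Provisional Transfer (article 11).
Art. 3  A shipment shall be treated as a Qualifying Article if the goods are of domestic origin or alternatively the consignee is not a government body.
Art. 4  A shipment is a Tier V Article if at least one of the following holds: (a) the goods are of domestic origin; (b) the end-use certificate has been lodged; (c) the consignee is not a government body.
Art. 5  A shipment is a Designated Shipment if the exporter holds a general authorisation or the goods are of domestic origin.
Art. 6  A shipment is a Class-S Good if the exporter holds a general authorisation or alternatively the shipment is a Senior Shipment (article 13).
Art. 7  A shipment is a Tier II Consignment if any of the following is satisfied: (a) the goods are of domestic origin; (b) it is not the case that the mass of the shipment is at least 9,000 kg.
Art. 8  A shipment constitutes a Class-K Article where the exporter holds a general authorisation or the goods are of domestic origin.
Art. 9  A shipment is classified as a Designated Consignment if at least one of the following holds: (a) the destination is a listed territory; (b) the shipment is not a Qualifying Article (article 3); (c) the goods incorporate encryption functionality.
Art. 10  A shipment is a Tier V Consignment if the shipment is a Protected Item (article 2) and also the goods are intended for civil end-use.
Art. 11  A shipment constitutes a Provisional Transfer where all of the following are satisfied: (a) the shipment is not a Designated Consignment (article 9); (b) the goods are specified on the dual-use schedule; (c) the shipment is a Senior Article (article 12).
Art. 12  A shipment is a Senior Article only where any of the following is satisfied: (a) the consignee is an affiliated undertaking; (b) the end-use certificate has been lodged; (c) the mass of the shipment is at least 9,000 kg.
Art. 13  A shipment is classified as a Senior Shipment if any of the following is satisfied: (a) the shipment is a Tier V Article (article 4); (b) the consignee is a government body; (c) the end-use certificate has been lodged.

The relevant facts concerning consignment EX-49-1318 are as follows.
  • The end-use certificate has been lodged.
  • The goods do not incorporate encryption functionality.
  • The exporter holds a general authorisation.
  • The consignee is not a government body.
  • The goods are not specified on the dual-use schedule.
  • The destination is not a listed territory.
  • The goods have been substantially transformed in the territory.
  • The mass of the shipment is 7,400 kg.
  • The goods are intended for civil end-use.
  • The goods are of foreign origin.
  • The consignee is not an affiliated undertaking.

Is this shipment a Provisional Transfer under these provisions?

No

article 3 — Qualifying Article: [the goods are of domestic origin? no] OR [the consignee is not a government body? yes] → satisfied.
article 9 — Designated Consignment: [the destination is a listed territory? no] OR [not a Qualifying Article (article 3)? no] OR [the goods incorporate encryption functionality? no] → not satisfied.
article 12 — Senior Article: [the consignee is an affiliated undertaking? no] OR [the end-use certificate has been lodged? yes] OR [mass of the shipment: 7,400 kg ≥ 9,000 kg? no] → satisfied.
article 11 — Provisional Transfer: [not a Designated Consignment (article 9)? yes] AND [the goods are specified on the dual-use schedule? no] AND [Senior Article (article 12)? yes] → not satisfied.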